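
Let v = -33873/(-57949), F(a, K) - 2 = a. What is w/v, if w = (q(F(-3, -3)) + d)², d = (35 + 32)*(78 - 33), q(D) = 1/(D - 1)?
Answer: 2106378987109/135492 ≈ 1.5546e+7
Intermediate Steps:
F(a, K) = 2 + a
q(D) = 1/(-1 + D)
d = 3015 (d = 67*45 = 3015)
v = 33873/57949 (v = -33873*(-1/57949) = 33873/57949 ≈ 0.58453)
w = 36348841/4 (w = (1/(-1 + (2 - 3)) + 3015)² = (1/(-1 - 1) + 3015)² = (1/(-2) + 3015)² = (-½ + 3015)² = (6029/2)² = 36348841/4 ≈ 9.0872e+6)
w/v = 36348841/(4*(33873/57949)) = (36348841/4)*(57949/33873) = 2106378987109/135492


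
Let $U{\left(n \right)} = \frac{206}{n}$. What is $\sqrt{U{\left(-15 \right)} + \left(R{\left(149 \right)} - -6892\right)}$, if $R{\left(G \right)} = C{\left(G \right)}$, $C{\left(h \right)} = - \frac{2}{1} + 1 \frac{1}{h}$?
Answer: $\frac{\sqrt{34348532685}}{2235} \approx 82.923$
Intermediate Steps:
$C{\left(h \right)} = -2 + \frac{1}{h}$ ($C{\left(h \right)} = \left(-2\right) 1 + \frac{1}{h} = -2 + \frac{1}{h}$)
$R{\left(G \right)} = -2 + \frac{1}{G}$
$\sqrt{U{\left(-15 \right)} + \left(R{\left(149 \right)} - -6892\right)} = \sqrt{\frac{206}{-15} - \left(-6890 - \frac{1}{149}\right)} = \sqrt{206 \left(- \frac{1}{15}\right) + \left(\left(-2 + \frac{1}{149}\right) + 6892\right)} = \sqrt{- \frac{206}{15} + \left(- \frac{297}{149} + 6892\right)} = \sqrt{- \frac{206}{15} + \frac{1026611}{149}} = \sqrt{\frac{15368471}{2235}} = \frac{\sqrt{34348532685}}{2235}$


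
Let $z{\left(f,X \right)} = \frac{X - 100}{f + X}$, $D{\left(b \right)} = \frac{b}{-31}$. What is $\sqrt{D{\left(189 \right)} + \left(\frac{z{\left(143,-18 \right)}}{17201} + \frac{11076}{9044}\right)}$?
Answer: $\frac{2 i \sqrt{1106553857398467954385}}{30140882275} \approx 2.2073 i$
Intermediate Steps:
$D{\left(b \right)} = - \frac{b}{31}$ ($D{\left(b \right)} = b \left(- \frac{1}{31}\right) = - \frac{b}{31}$)
$z{\left(f,X \right)} = \frac{-100 + X}{X + f}$
$\sqrt{D{\left(189 \right)} + \left(\frac{z{\left(143,-18 \right)}}{17201} + \frac{11076}{9044}\right)} = \sqrt{\left(- \frac{1}{31}\right) 189 + \left(\frac{\frac{1}{-18 + 143} \left(-100 - 18\right)}{17201} + \frac{11076}{9044}\right)} = \sqrt{- \frac{189}{31} + \left(\frac{1}{125} \left(-118\right) \frac{1}{17201} + 11076 \cdot \frac{1}{9044}\right)} = \sqrt{- \frac{189}{31} + \left(\frac{1}{125} \left(-118\right) \frac{1}{17201} + \frac{2769}{2261}\right)} = \sqrt{- \frac{189}{31} + \left(\left(- \frac{118}{125}\right) \frac{1}{17201} + \frac{2769}{2261}\right)} = \sqrt{- \frac{189}{31} + \left(- \frac{118}{2150125} + \frac{2769}{2261}\right)} = \sqrt{- \frac{189}{31} + \frac{5953429327}{4861432625}} = \sqrt{- \frac{734254456988}{150704411375}} = \frac{2 i \sqrt{1106553857398467954385}}{30140882275}$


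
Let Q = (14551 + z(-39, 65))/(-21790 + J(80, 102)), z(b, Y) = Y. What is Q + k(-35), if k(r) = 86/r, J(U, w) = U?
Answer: -237862/75985 ≈ -3.1304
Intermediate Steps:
Q = -7308/10855 (Q = (14551 + 65)/(-21790 + 80) = 14616/(-21710) = 14616*(-1/21710) = -7308/10855 ≈ -0.67324)
Q + k(-35) = -7308/10855 + 86/(-35) = -7308/10855 + 86*(-1/35) = -7308/10855 - 86/35 = -237862/75985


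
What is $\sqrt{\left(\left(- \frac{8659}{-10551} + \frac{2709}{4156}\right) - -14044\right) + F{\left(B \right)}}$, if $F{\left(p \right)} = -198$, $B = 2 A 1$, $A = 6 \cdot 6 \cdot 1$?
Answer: $\frac{\sqrt{6656544568548374871}}{21924978} \approx 117.68$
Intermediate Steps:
$A = 36$ ($A = 36 \cdot 1 = 36$)
$B = 72$ ($B = 2 \cdot 36 \cdot 1 = 72 \cdot 1 = 72$)
$\sqrt{\left(\left(- \frac{8659}{-10551} + \frac{2709}{4156}\right) - -14044\right) + F{\left(B \right)}} = \sqrt{\left(\left(- \frac{8659}{-10551} + \frac{2709}{4156}\right) - -14044\right) - 198} = \sqrt{\left(\left(\left(-8659\right) \left(- \frac{1}{10551}\right) + 2709 \cdot \frac{1}{4156}\right) + 14044\right) - 198} = \sqrt{\left(\left(\frac{8659}{10551} + \frac{2709}{4156}\right) + 14044\right) - 198} = \sqrt{\left(\frac{64569463}{43849956} + 14044\right) - 198} = \sqrt{\frac{615893351527}{43849956} - 198} = \sqrt{\frac{607211060239}{43849956}} = \frac{\sqrt{6656544568548374871}}{21924978}$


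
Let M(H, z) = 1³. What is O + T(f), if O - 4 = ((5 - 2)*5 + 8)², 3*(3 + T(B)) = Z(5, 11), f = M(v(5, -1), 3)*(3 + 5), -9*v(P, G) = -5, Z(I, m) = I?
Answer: 1595/3 ≈ 531.67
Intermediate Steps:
v(P, G) = 5/9 (v(P, G) = -⅑*(-5) = 5/9)
M(H, z) = 1
f = 8 (f = 1*(3 + 5) = 1*8 = 8)
T(B) = -4/3 (T(B) = -3 + (⅓)*5 = -3 + 5/3 = -4/3)
O = 533 (O = 4 + ((5 - 2)*5 + 8)² = 4 + (3*5 + 8)² = 4 + (15 + 8)² = 4 + 23² = 4 + 529 = 533)
O + T(f) = 533 - 4/3 = 1595/3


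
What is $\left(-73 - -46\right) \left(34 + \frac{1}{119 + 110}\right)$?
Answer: $- \frac{210249}{229} \approx -918.12$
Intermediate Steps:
$\left(-73 - -46\right) \left(34 + \frac{1}{119 + 110}\right) = \left(-73 + 46\right) \left(34 + \frac{1}{229}\right) = - 27 \left(34 + \frac{1}{229}\right) = \left(-27\right) \frac{7787}{229} = - \frac{210249}{229}$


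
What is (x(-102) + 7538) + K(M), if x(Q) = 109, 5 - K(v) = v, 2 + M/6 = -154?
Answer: 8588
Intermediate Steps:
M = -936 (M = -12 + 6*(-154) = -12 - 924 = -936)
K(v) = 5 - v
(x(-102) + 7538) + K(M) = (109 + 7538) + (5 - 1*(-936)) = 7647 + (5 + 936) = 7647 + 941 = 8588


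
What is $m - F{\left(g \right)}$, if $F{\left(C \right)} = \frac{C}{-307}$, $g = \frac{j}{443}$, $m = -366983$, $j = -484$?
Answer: $- \frac{49910055467}{136001} \approx -3.6698 \cdot 10^{5}$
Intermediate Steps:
$g = - \frac{484}{443} \approx -1.0926$
$F{\left(C \right)} = - \frac{C}{307}$ ($F{\left(C \right)} = C \left(- \frac{1}{307}\right) = - \frac{C}{307}$)
$m - F{\left(g \right)} = -366983 - \left(- \frac{1}{307}\right) \left(- \frac{484}{443}\right) = -366983 - \frac{484}{136001} = - \frac{49910055467}{136001}$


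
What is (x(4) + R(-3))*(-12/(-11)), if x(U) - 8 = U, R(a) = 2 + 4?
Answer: 216/11 ≈ 19.636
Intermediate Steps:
R(a) = 6
x(U) = 8 + U
(x(4) + R(-3))*(-12/(-11)) = ((8 + 4) + 6)*(-12/(-11)) = (12 + 6)*(-12*(-1/11)) = 18*(12/11) = 216/11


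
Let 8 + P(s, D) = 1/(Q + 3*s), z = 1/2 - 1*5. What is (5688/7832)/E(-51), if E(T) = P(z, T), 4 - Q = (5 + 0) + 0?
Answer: -2291/25454 ≈ -0.090006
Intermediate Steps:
Q = -1 (Q = 4 - ((5 + 0) + 0) = 4 - (5 + 0) = 4 - 1*5 = 4 - 5 = -1)
z = -9/2 (z = 1*(½) - 5 = ½ - 5 = -9/2 ≈ -4.5000)
P(s, D) = -8 + 1/(-1 + 3*s)
E(T) = -234/29 (E(T) = 3*(3 - 8*(-9/2))/(-1 + 3*(-9/2)) = 3*(3 + 36)/(-1 - 27/2) = 3*39/(-29/2) = 3*(-2/29)*39 = -234/29)
(5688/7832)/E(-51) = (5688/7832)/(-234/29) = (5688*(1/7832))*(-29/234) = (711/979)*(-29/234) = -2291/25454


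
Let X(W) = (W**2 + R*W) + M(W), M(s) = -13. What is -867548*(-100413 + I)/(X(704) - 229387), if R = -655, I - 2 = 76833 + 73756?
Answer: 1813825981/8121 ≈ 2.2335e+5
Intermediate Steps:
I = 150591 (I = 2 + (76833 + 73756) = 2 + 150589 = 150591)
X(W) = -13 + W**2 - 655*W (X(W) = (W**2 - 655*W) - 13 = -13 + W**2 - 655*W)
-867548*(-100413 + I)/(X(704) - 229387) = -867548*(-100413 + 150591)/((-13 + 704**2 - 655*704) - 229387) = -867548*50178/((-13 + 495616 - 461120) - 229387) = -867548*50178/(34483 - 229387) = -867548/((-194904*1/50178)) = -867548/(-32484/8363) = -867548*(-8363/32484) = 1813825981/8121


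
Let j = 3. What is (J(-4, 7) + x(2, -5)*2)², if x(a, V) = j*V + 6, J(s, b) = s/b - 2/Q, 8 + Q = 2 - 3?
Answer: 1336336/3969 ≈ 336.69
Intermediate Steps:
Q = -9 (Q = -8 + (2 - 3) = -8 - 1 = -9)
J(s, b) = 2/9 + s/b (J(s, b) = s/b - 2/(-9) = s/b - 2*(-⅑) = s/b + 2/9 = 2/9 + s/b)
x(a, V) = 6 + 3*V (x(a, V) = 3*V + 6 = 6 + 3*V)
(J(-4, 7) + x(2, -5)*2)² = ((2/9 - 4/7) + (6 + 3*(-5))*2)² = ((2/9 - 4*⅐) + (6 - 15)*2)² = ((2/9 - 4/7) - 9*2)² = (-22/63 - 18)² = (-1156/63)² = 1336336/3969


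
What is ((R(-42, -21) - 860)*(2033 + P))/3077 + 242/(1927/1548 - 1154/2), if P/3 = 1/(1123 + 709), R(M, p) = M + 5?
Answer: -2979698613445911/5024140394216 ≈ -593.08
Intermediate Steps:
R(M, p) = 5 + M
P = 3/1832 (P = 3/(1123 + 709) = 3/1832 ≈ 0.0016376)
((R(-42, -21) - 860)*(2033 + P))/3077 + 242/(1927/1548 - 1154/2) = (((5 - 42) - 860)*(2033 + 3/1832))/3077 + 242/(1927/1548 - 1154/2) = ((-37 - 860)*(3724459/1832))*(1/3077) + 242/(1927*(1/1548) - 1154*1/2) = -897*3724459/1832*(1/3077) + 242/(1927/1548 - 577) = -3340839723/1832*1/3077 + 242/(-891269/1548) = -3340839723/5637064 + 242*(-1548/891269) = -3340839723/5637064 - 374616/891269 = -2979698613445911/5024140394216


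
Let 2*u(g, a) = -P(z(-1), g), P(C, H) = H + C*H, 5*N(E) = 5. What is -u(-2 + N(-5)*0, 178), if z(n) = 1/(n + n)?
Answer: -½ ≈ -0.50000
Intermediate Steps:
z(n) = 1/(2*n)
N(E) = 1 (N(E) = (⅕)*5 = 1)
u(g, a) = -g/4 (u(g, a) = (-g*(1 + (½)/(-1)))/2 = (-g*(1 + (½)*(-1)))/2 = (-g*(1 - ½))/2 = (-g/2)/2 = -g/4)
-u(-2 + N(-5)*0, 178) = -(-1)*(-2 + 1*0)/4 = -(-1)*(-2 + 0)/4 = -(-1)*(-2)/4 = -1*½ = -½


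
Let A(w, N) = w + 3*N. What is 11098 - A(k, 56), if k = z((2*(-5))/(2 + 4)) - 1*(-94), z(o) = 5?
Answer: 10831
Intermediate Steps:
k = 99 (k = 5 - 1*(-94) = 5 + 94 = 99)
11098 - A(k, 56) = 11098 - (99 + 3*56) = 11098 - (99 + 168) = 11098 - 1*267 = 11098 - 267 = 10831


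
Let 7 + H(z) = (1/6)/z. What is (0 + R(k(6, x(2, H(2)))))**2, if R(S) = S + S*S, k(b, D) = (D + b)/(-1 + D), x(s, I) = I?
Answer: 1359556/81450625 ≈ 0.016692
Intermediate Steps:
H(z) = -7 + 1/(6*z) (H(z) = -7 + (1/6)/z = -7 + (1*(1/6))/z = -7 + 1/(6*z))
k(b, D) = (D + b)/(-1 + D)
R(S) = S + S**2
(0 + R(k(6, x(2, H(2)))))**2 = (0 + (((-7 + (1/6)/2) + 6)/(-1 + (-7 + (1/6)/2)))*(1 + ((-7 + (1/6)/2) + 6)/(-1 + (-7 + (1/6)/2))))**2 = (0 + (((-7 + (1/6)*(1/2)) + 6)/(-1 + (-7 + (1/6)*(1/2))))*(1 + ((-7 + (1/6)*(1/2)) + 6)/(-1 + (-7 + (1/6)*(1/2)))))**2 = (0 + (((-7 + 1/12) + 6)/(-1 + (-7 + 1/12)))*(1 + ((-7 + 1/12) + 6)/(-1 + (-7 + 1/12))))**2 = (0 + ((-83/12 + 6)/(-1 - 83/12))*(1 + (-83/12 + 6)/(-1 - 83/12)))**2 = (0 + (-11/12/(-95/12))*(1 - 11/12/(-95/12)))**2 = (0 + (-12/95*(-11/12))*(1 - 12/95*(-11/12)))**2 = (0 + 11*(1 + 11/95)/95)**2 = (0 + (11/95)*(106/95))**2 = (0 + 1166/9025)**2 = (1166/9025)**2 = 1359556/81450625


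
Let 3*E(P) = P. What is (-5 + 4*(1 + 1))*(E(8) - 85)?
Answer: -247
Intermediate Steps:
E(P) = P/3
(-5 + 4*(1 + 1))*(E(8) - 85) = (-5 + 4*(1 + 1))*((1/3)*8 - 85) = (-5 + 4*2)*(8/3 - 85) = (-5 + 8)*(-247/3) = 3*(-247/3) = -247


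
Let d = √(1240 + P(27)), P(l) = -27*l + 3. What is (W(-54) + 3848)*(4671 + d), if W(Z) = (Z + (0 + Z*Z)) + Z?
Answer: 31090176 + 6656*√514 ≈ 3.1241e+7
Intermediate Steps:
P(l) = 3 - 27*l
d = √514 (d = √(1240 + (3 - 27*27)) = √(1240 + (3 - 729)) = √(1240 - 726) = √514 ≈ 22.672)
W(Z) = Z² + 2*Z (W(Z) = (Z + (0 + Z²)) + Z = (Z + Z²) + Z = Z² + 2*Z)
(W(-54) + 3848)*(4671 + d) = (-54*(2 - 54) + 3848)*(4671 + √514) = (-54*(-52) + 3848)*(4671 + √514) = (2808 + 3848)*(4671 + √514) = 6656*(4671 + √514) = 31090176 + 6656*√514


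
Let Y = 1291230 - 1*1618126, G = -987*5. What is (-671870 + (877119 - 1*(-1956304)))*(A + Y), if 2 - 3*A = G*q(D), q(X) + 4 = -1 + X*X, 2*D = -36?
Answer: 1283052468187/3 ≈ 4.2768e+11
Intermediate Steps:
D = -18 (D = (½)*(-36) = -18)
G = -4935
q(X) = -5 + X² (q(X) = -4 + (-1 + X*X) = -4 + (-1 + X²) = -5 + X²)
Y = -326896 (Y = 1291230 - 1618126 = -326896)
A = 1574267/3 (A = ⅔ - (-1645)*(-5 + (-18)²) = ⅔ - (-1645)*(-5 + 324) = ⅔ - (-1645)*319 = ⅔ - ⅓*(-1574265) = ⅔ + 524755 = 1574267/3 ≈ 5.2476e+5)
(-671870 + (877119 - 1*(-1956304)))*(A + Y) = (-671870 + (877119 - 1*(-1956304)))*(1574267/3 - 326896) = (-671870 + (877119 + 1956304))*(593579/3) = (-671870 + 2833423)*(593579/3) = 2161553*(593579/3) = 1283052468187/3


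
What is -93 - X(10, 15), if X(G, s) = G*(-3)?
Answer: -63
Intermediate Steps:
X(G, s) = -3*G
-93 - X(10, 15) = -93 - (-3)*10 = -93 - 1*(-30) = -93 + 30 = -63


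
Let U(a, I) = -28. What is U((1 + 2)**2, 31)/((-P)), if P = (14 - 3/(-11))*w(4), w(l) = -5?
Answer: -308/785 ≈ -0.39236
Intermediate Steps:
P = -785/11 (P = (14 - 3/(-11))*(-5) = (14 - 3*(-1/11))*(-5) = (14 + 3/11)*(-5) = (157/11)*(-5) = -785/11 ≈ -71.364)
U((1 + 2)**2, 31)/((-P)) = -28/((-1*(-785/11))) = -28/785/11 = -28*11/785 = -308/785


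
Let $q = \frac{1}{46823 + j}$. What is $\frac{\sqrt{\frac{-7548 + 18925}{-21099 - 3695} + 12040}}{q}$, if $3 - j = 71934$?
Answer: $- \frac{12554 \sqrt{151045241798}}{1771} \approx -2.755 \cdot 10^{6}$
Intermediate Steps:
$j = -71931$ ($j = 3 - 71934 = -71931$)
$q = - \frac{1}{25108}$ ($q = \frac{1}{46823 - 71931} = \frac{1}{-25108} = - \frac{1}{25108} \approx -3.9828 \cdot 10^{-5}$)
$\frac{\sqrt{\frac{-7548 + 18925}{-21099 - 3695} + 12040}}{q} = \frac{\sqrt{\frac{-7548 + 18925}{-21099 - 3695} + 12040}}{- \frac{1}{25108}} = \sqrt{\frac{11377}{-24794} + 12040} \left(-25108\right) = \sqrt{11377 \left(- \frac{1}{24794}\right) + 12040} \left(-25108\right) = \sqrt{- \frac{11377}{24794} + 12040} \left(-25108\right) = \sqrt{\frac{298508383}{24794}} \left(-25108\right) = \frac{\sqrt{151045241798}}{3542} \left(-25108\right) = - \frac{12554 \sqrt{151045241798}}{1771}$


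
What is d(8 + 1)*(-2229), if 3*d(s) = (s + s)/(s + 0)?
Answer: -1486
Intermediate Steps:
d(s) = ⅔ (d(s) = ((s + s)/(s + 0))/3 = ((2*s)/s)/3 = (⅓)*2 = ⅔)
d(8 + 1)*(-2229) = (⅔)*(-2229) = -1486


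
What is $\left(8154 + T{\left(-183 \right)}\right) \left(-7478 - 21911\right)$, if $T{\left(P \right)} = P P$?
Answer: $-1223846127$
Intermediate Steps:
$T{\left(P \right)} = P^{2}$
$\left(8154 + T{\left(-183 \right)}\right) \left(-7478 - 21911\right) = \left(8154 + \left(-183\right)^{2}\right) \left(-7478 - 21911\right) = \left(8154 + 33489\right) \left(-29389\right) = 41643 \left(-29389\right) = -1223846127$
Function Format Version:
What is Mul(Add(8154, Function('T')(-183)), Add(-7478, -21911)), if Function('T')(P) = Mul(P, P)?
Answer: -1223846127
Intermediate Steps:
Function('T')(P) = Pow(P, 2)
Mul(Add(8154, Function('T')(-183)), Add(-7478, -21911)) = Mul(Add(8154, Pow(-183, 2)), Add(-7478, -21911)) = Mul(Add(8154, 33489), -29389) = Mul(41643, -29389) = -1223846127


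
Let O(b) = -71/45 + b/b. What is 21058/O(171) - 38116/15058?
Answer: -3567525599/97877 ≈ -36449.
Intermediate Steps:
O(b) = -26/45 (O(b) = -71*1/45 + 1 = -71/45 + 1 = -26/45)
21058/O(171) - 38116/15058 = 21058/(-26/45) - 38116/15058 = 21058*(-45/26) - 38116*1/15058 = -473805/13 - 19058/7529 = -3567525599/97877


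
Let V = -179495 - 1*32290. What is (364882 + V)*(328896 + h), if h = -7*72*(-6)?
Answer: 50815956240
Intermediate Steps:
h = 3024 (h = -504*(-6) = 3024)
V = -211785 (V = -179495 - 32290 = -211785)
(364882 + V)*(328896 + h) = (364882 - 211785)*(328896 + 3024) = 153097*331920 = 50815956240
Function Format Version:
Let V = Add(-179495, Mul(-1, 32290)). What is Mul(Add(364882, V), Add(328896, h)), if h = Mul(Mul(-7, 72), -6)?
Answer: 50815956240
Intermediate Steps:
h = 3024 (h = Mul(-504, -6) = 3024)
V = -211785 (V = Add(-179495, -32290) = -211785)
Mul(Add(364882, V), Add(328896, h)) = Mul(Add(364882, -211785), Add(328896, 3024)) = Mul(153097, 331920) = 50815956240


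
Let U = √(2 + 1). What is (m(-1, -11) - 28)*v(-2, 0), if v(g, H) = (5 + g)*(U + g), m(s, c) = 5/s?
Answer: 198 - 99*√3 ≈ 26.527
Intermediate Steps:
U = √3 ≈ 1.7320
v(g, H) = (5 + g)*(g + √3) (v(g, H) = (5 + g)*(√3 + g) = (5 + g)*(g + √3))
(m(-1, -11) - 28)*v(-2, 0) = (5/(-1) - 28)*((-2)² + 5*(-2) + 5*√3 - 2*√3) = (5*(-1) - 28)*(4 - 10 + 5*√3 - 2*√3) = (-5 - 28)*(-6 + 3*√3) = -33*(-6 + 3*√3) = 198 - 99*√3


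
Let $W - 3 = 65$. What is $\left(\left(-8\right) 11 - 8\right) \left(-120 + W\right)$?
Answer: $4992$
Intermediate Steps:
$W = 68$ ($W = 3 + 65 = 68$)
$\left(\left(-8\right) 11 - 8\right) \left(-120 + W\right) = \left(\left(-8\right) 11 - 8\right) \left(-120 + 68\right) = \left(-88 - 8\right) \left(-52\right) = \left(-96\right) \left(-52\right) = 4992$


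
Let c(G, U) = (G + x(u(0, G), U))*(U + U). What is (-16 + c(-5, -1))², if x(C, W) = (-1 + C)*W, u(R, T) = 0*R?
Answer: 64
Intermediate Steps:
u(R, T) = 0
x(C, W) = W*(-1 + C)
c(G, U) = 2*U*(G - U) (c(G, U) = (G + U*(-1 + 0))*(U + U) = (G + U*(-1))*(2*U) = (G - U)*(2*U) = 2*U*(G - U))
(-16 + c(-5, -1))² = (-16 + 2*(-1)*(-5 - 1*(-1)))² = (-16 + 2*(-1)*(-5 + 1))² = (-16 + 2*(-1)*(-4))² = (-16 + 8)² = (-8)² = 64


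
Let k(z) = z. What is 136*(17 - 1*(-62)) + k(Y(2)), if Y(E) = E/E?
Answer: 10745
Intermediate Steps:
Y(E) = 1
136*(17 - 1*(-62)) + k(Y(2)) = 136*(17 - 1*(-62)) + 1 = 136*(17 + 62) + 1 = 136*79 + 1 = 10744 + 1 = 10745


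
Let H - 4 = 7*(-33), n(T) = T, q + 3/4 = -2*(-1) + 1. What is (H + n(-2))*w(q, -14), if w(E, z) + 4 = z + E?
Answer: 14427/4 ≈ 3606.8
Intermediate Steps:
q = 9/4 (q = -3/4 + (-2*(-1) + 1) = -3/4 + (2 + 1) = -3/4 + 3 = 9/4 ≈ 2.2500)
w(E, z) = -4 + E + z (w(E, z) = -4 + (z + E) = -4 + (E + z) = -4 + E + z)
H = -227 (H = 4 + 7*(-33) = 4 - 231 = -227)
(H + n(-2))*w(q, -14) = (-227 - 2)*(-4 + 9/4 - 14) = -229*(-63/4) = 14427/4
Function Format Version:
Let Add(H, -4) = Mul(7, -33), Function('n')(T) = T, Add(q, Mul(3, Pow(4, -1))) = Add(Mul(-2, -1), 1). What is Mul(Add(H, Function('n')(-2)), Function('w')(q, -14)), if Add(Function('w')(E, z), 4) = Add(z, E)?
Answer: Rational(14427, 4) ≈ 3606.8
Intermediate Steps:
q = Rational(9, 4) (q = Add(Rational(-3, 4), Add(Mul(-2, -1), 1)) = Add(Rational(-3, 4), Add(2, 1)) = Add(Rational(-3, 4), 3) = Rational(9, 4) ≈ 2.2500)
Function('w')(E, z) = Add(-4, E, z) (Function('w')(E, z) = Add(-4, Add(z, E)) = Add(-4, Add(E, z)) = Add(-4, E, z))
H = -227 (H = Add(4, Mul(7, -33)) = Add(4, -231) = -227)
Mul(Add(H, Function('n')(-2)), Function('w')(q, -14)) = Mul(Add(-227, -2), Add(-4, Rational(9, 4), -14)) = Mul(-229, Rational(-63, 4)) = Rational(14427, 4)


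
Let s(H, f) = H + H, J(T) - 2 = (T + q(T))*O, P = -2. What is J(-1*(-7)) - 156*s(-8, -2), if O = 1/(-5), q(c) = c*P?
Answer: 12497/5 ≈ 2499.4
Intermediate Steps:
q(c) = -2*c (q(c) = c*(-2) = -2*c)
O = -1/5 ≈ -0.20000
J(T) = 2 + T/5 (J(T) = 2 + (T - 2*T)*(-1/5) = 2 - T*(-1/5) = 2 + T/5)
s(H, f) = 2*H
J(-1*(-7)) - 156*s(-8, -2) = (2 + (-1*(-7))/5) - 312*(-8) = (2 + (1/5)*7) - 156*(-16) = (2 + 7/5) + 2496 = 17/5 + 2496 = 12497/5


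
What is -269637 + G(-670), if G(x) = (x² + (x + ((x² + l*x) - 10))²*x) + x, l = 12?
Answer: -129818149529407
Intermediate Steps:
G(x) = x + x² + x*(-10 + x² + 13*x)² (G(x) = (x² + (x + ((x² + 12*x) - 10))²*x) + x = (x² + (x + (-10 + x² + 12*x))²*x) + x = (x² + (-10 + x² + 13*x)²*x) + x = (x² + x*(-10 + x² + 13*x)²) + x = x + x² + x*(-10 + x² + 13*x)²)
-269637 + G(-670) = -269637 - 670*(1 - 670 + (-10 + (-670)² + 13*(-670))²) = -269637 - 670*(1 - 670 + (-10 + 448900 - 8710)²) = -269637 - 670*(1 - 670 + 440180²) = -269637 - 670*(1 - 670 + 193758432400) = -269637 - 670*193758431731 = -269637 - 129818149259770 = -129818149529407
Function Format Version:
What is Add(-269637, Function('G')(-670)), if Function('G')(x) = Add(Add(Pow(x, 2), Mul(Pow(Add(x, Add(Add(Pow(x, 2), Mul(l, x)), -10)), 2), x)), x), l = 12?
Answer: -129818149529407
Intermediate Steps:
Function('G')(x) = Add(x, Pow(x, 2), Mul(x, Pow(Add(-10, Pow(x, 2), Mul(13, x)), 2))) (Function('G')(x) = Add(Add(Pow(x, 2), Mul(Pow(Add(x, Add(Add(Pow(x, 2), Mul(12, x)), -10)), 2), x)), x) = Add(Add(Pow(x, 2), Mul(Pow(Add(x, Add(-10, Pow(x, 2), Mul(12, x))), 2), x)), x) = Add(Add(Pow(x, 2), Mul(Pow(Add(-10, Pow(x, 2), Mul(13, x)), 2), x)), x) = Add(Add(Pow(x, 2), Mul(x, Pow(Add(-10, Pow(x, 2), Mul(13, x)), 2))), x) = Add(x, Pow(x, 2), Mul(x, Pow(Add(-10, Pow(x, 2), Mul(13, x)), 2))))
Add(-269637, Function('G')(-670)) = Add(-269637, Mul(-670, Add(1, -670, Pow(Add(-10, Pow(-670, 2), Mul(13, -670)), 2)))) = Add(-269637, Mul(-670, Add(1, -670, Pow(Add(-10, 448900, -8710), 2)))) = Add(-269637, Mul(-670, Add(1, -670, Pow(440180, 2)))) = Add(-269637, Mul(-670, Add(1, -670, 193758432400))) = Add(-269637, Mul(-670, 193758431731)) = Add(-269637, -129818149259770) = -129818149529407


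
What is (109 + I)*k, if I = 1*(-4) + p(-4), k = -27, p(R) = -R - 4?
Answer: -2835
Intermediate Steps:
p(R) = -4 - R
I = -4 (I = 1*(-4) + (-4 - 1*(-4)) = -4 + (-4 + 4) = -4 + 0 = -4)
(109 + I)*k = (109 - 4)*(-27) = 105*(-27) = -2835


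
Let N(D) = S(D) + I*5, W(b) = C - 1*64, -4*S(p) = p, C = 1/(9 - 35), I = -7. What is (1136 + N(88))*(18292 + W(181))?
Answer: 39335941/2 ≈ 1.9668e+7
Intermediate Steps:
C = -1/26 (C = 1/(-26) = -1/26 ≈ -0.038462)
S(p) = -p/4
W(b) = -1665/26 (W(b) = -1/26 - 1*64 = -1/26 - 64 = -1665/26)
N(D) = -35 - D/4 (N(D) = -D/4 - 7*5 = -D/4 - 35 = -35 - D/4)
(1136 + N(88))*(18292 + W(181)) = (1136 + (-35 - ¼*88))*(18292 - 1665/26) = (1136 + (-35 - 22))*(473927/26) = (1136 - 57)*(473927/26) = 1079*(473927/26) = 39335941/2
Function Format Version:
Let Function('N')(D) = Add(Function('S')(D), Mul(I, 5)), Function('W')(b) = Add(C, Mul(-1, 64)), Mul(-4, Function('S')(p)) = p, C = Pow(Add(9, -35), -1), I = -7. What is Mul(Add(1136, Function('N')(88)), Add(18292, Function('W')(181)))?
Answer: Rational(39335941, 2) ≈ 1.9668e+7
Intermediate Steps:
C = Rational(-1, 26) (C = Pow(-26, -1) = Rational(-1, 26) ≈ -0.038462)
Function('S')(p) = Mul(Rational(-1, 4), p)
Function('W')(b) = Rational(-1665, 26) (Function('W')(b) = Add(Rational(-1, 26), Mul(-1, 64)) = Add(Rational(-1, 26), -64) = Rational(-1665, 26))
Function('N')(D) = Add(-35, Mul(Rational(-1, 4), D)) (Function('N')(D) = Add(Mul(Rational(-1, 4), D), Mul(-7, 5)) = Add(Mul(Rational(-1, 4), D), -35) = Add(-35, Mul(Rational(-1, 4), D)))
Mul(Add(1136, Function('N')(88)), Add(18292, Function('W')(181))) = Mul(Add(1136, Add(-35, Mul(Rational(-1, 4), 88))), Add(18292, Rational(-1665, 26))) = Mul(Add(1136, Add(-35, -22)), Rational(473927, 26)) = Mul(Add(1136, -57), Rational(473927, 26)) = Mul(1079, Rational(473927, 26)) = Rational(39335941, 2)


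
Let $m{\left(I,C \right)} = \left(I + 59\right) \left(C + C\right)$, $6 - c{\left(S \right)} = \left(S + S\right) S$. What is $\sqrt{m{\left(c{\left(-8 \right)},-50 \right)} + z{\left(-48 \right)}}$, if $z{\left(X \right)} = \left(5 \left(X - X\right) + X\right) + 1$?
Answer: $13 \sqrt{37} \approx 79.076$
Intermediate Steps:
$c{\left(S \right)} = 6 - 2 S^{2}$ ($c{\left(S \right)} = 6 - \left(S + S\right) S = 6 - 2 S S = 6 - 2 S^{2}$)
$m{\left(I,C \right)} = 2 C \left(59 + I\right)$ ($m{\left(I,C \right)} = \left(59 + I\right) 2 C = 2 C \left(59 + I\right)$)
$z{\left(X \right)} = 1 + X$ ($z{\left(X \right)} = \left(5 \cdot 0 + X\right) + 1 = \left(0 + X\right) + 1 = X + 1 = 1 + X$)
$\sqrt{m{\left(c{\left(-8 \right)},-50 \right)} + z{\left(-48 \right)}} = \sqrt{2 \left(-50\right) \left(59 + \left(6 - 2 \left(-8\right)^{2}\right)\right) + \left(1 - 48\right)} = \sqrt{2 \left(-50\right) \left(59 + \left(6 - 128\right)\right) - 47} = \sqrt{2 \left(-50\right) \left(59 - 122\right) - 47} = \sqrt{2 \left(-50\right) \left(-63\right) - 47} = \sqrt{6300 - 47} = \sqrt{6253} = 13 \sqrt{37}$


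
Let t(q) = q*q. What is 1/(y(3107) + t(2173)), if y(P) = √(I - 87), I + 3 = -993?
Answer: 4721929/22296613482124 - 19*I*√3/22296613482124 ≈ 2.1178e-7 - 1.476e-12*I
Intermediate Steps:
t(q) = q²
I = -996 (I = -3 - 993 = -996)
y(P) = 19*I*√3 (y(P) = √(-996 - 87) = √(-1083) = 19*I*√3)
1/(y(3107) + t(2173)) = 1/(19*I*√3 + 2173²) = 1/(19*I*√3 + 4721929) = 1/(4721929 + 19*I*√3)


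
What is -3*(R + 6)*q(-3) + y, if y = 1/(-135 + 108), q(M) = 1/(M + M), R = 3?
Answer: 241/54 ≈ 4.4630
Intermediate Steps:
q(M) = 1/(2*M)
y = -1/27 (y = 1/(-27) = -1/27 ≈ -0.037037)
-3*(R + 6)*q(-3) + y = -3*(3 + 6)*(½)/(-3) - 1/27 = -27*(½)*(-⅓) - 1/27 = -27*(-1)/6 - 1/27 = -3*(-3/2) - 1/27 = 9/2 - 1/27 = 241/54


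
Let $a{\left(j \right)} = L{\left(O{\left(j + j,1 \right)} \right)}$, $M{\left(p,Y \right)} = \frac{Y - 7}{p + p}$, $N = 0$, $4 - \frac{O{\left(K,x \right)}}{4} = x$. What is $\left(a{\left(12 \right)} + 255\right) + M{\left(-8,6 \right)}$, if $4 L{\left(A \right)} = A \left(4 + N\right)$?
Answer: $\frac{4273}{16} \approx 267.06$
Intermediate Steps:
$O{\left(K,x \right)} = 16 - 4 x$
$M{\left(p,Y \right)} = \frac{-7 + Y}{2 p}$
$L{\left(A \right)} = A$ ($L{\left(A \right)} = \frac{A \left(4 + 0\right)}{4} = \frac{A 4}{4} = \frac{4 A}{4} = A$)
$a{\left(j \right)} = 12$ ($a{\left(j \right)} = 16 - 4 = 12$)
$\left(a{\left(12 \right)} + 255\right) + M{\left(-8,6 \right)} = \left(12 + 255\right) + \frac{-7 + 6}{2 \left(-8\right)} = 267 + \frac{1}{2} \left(- \frac{1}{8}\right) \left(-1\right) = 267 + \frac{1}{16} = \frac{4273}{16}$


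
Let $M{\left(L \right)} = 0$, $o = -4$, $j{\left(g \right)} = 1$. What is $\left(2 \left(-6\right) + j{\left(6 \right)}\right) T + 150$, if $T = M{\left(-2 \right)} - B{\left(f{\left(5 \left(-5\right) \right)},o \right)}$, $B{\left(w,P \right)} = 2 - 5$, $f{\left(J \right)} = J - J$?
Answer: $117$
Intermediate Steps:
$f{\left(J \right)} = 0$
$B{\left(w,P \right)} = -3$ ($B{\left(w,P \right)} = 2 - 5 = -3$)
$T = 3$ ($T = 0 - -3 = 0 + 3 = 3$)
$\left(2 \left(-6\right) + j{\left(6 \right)}\right) T + 150 = \left(2 \left(-6\right) + 1\right) 3 + 150 = \left(-12 + 1\right) 3 + 150 = \left(-11\right) 3 + 150 = -33 + 150 = 117$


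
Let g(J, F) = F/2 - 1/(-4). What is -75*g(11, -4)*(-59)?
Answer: -30975/4 ≈ -7743.8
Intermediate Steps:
g(J, F) = 1/4 + F/2 (g(J, F) = F*(1/2) - 1*(-1/4) = F/2 + 1/4 = 1/4 + F/2)
-75*g(11, -4)*(-59) = -75*(1/4 + (1/2)*(-4))*(-59) = -75*(1/4 - 2)*(-59) = -75*(-7/4)*(-59) = (525/4)*(-59) = -30975/4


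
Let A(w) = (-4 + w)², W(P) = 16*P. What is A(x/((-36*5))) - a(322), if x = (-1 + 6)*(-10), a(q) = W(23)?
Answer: -114743/324 ≈ -354.15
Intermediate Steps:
a(q) = 368 (a(q) = 16*23 = 368)
x = -50 (x = 5*(-10) = -50)
A(x/((-36*5))) - a(322) = (-4 - 50/((-36*5)))² - 1*368 = (-4 - 50/(-180))² - 368 = (-4 - 50*(-1/180))² - 368 = (-4 + 5/18)² - 368 = (-67/18)² - 368 = 4489/324 - 368 = -114743/324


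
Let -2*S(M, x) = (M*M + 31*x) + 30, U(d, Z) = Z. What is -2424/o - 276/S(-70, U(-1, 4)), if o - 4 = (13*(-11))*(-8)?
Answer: -207450/103607 ≈ -2.0023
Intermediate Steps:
S(M, x) = -15 - 31*x/2 - M²/2 (S(M, x) = -((M*M + 31*x) + 30)/2 = -((M² + 31*x) + 30)/2 = -(30 + M² + 31*x)/2 = -15 - 31*x/2 - M²/2)
o = 1148 (o = 4 + (13*(-11))*(-8) = 4 - 143*(-8) = 4 + 1144 = 1148)
-2424/o - 276/S(-70, U(-1, 4)) = -2424/1148 - 276/(-15 - 31/2*4 - ½*(-70)²) = -2424*1/1148 - 276/(-15 - 62 - ½*4900) = -606/287 - 276/(-15 - 62 - 2450) = -606/287 - 276/(-2527) = -606/287 - 276*(-1/2527) = -606/287 + 276/2527 = -207450/103607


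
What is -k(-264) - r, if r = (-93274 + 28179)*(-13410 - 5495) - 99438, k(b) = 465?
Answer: -1230522002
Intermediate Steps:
r = 1230521537 (r = -65095*(-18905) - 99438 = 1230620975 - 99438 = 1230521537)
-k(-264) - r = -1*465 - 1*1230521537 = -465 - 1230521537 = -1230522002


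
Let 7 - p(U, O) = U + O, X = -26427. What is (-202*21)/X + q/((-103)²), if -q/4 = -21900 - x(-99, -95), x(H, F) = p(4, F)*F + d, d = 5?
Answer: 458798546/93454681 ≈ 4.9093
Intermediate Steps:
p(U, O) = 7 - O - U (p(U, O) = 7 - (U + O) = 7 - (O + U) = 7 + (-O - U) = 7 - O - U)
x(H, F) = 5 + F*(3 - F) (x(H, F) = (7 - F - 1*4)*F + 5 = (7 - F - 4)*F + 5 = (3 - F)*F + 5 = F*(3 - F) + 5 = 5 + F*(3 - F))
q = 50380 (q = -4*(-21900 - (5 - 1*(-95)*(-3 - 95))) = -4*(-21900 - (5 - 1*(-95)*(-98))) = -4*(-21900 - (5 - 9310)) = -4*(-21900 - 1*(-9305)) = -4*(-21900 + 9305) = -4*(-12595) = 50380)
(-202*21)/X + q/((-103)²) = -202*21/(-26427) + 50380/((-103)²) = -4242*(-1/26427) + 50380/10609 = 1414/8809 + 50380*(1/10609) = 1414/8809 + 50380/10609 = 458798546/93454681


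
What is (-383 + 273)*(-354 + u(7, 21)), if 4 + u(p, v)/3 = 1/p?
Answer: 281490/7 ≈ 40213.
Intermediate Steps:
u(p, v) = -12 + 3/p
(-383 + 273)*(-354 + u(7, 21)) = (-383 + 273)*(-354 + (-12 + 3/7)) = -110*(-354 + (-12 + 3*(1/7))) = -110*(-354 + (-12 + 3/7)) = -110*(-354 - 81/7) = -110*(-2559/7) = 281490/7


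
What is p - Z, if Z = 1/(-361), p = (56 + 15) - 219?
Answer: -53427/361 ≈ -148.00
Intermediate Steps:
p = -148 (p = 71 - 219 = -148)
Z = -1/361 ≈ -0.0027701
p - Z = -148 - 1*(-1/361) = -148 + 1/361 = -53427/361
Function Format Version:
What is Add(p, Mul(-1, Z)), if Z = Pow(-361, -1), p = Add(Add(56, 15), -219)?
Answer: Rational(-53427, 361) ≈ -148.00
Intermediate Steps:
p = -148 (p = Add(71, -219) = -148)
Z = Rational(-1, 361) ≈ -0.0027701
Add(p, Mul(-1, Z)) = Add(-148, Mul(-1, Rational(-1, 361))) = Add(-148, Rational(1, 361)) = Rational(-53427, 361)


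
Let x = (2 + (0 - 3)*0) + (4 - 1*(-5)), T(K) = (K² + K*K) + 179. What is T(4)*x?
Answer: 2321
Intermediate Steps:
T(K) = 179 + 2*K² (T(K) = (K² + K²) + 179 = 2*K² + 179 = 179 + 2*K²)
x = 11 (x = (2 - 3*0) + (4 + 5) = (2 + 0) + 9 = 2 + 9 = 11)
T(4)*x = (179 + 2*4²)*11 = (179 + 2*16)*11 = (179 + 32)*11 = 211*11 = 2321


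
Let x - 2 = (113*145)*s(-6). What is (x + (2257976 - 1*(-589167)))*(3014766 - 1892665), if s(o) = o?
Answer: 3084470502335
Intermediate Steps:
x = -98308 (x = 2 + (113*145)*(-6) = 2 + 16385*(-6) = 2 - 98310 = -98308)
(x + (2257976 - 1*(-589167)))*(3014766 - 1892665) = (-98308 + (2257976 - 1*(-589167)))*(3014766 - 1892665) = (-98308 + (2257976 + 589167))*1122101 = (-98308 + 2847143)*1122101 = 2748835*1122101 = 3084470502335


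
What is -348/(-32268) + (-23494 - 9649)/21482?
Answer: -3847763/2511526 ≈ -1.5320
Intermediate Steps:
-348/(-32268) + (-23494 - 9649)/21482 = -348*(-1/32268) - 33143*1/21482 = 29/2689 - 1441/934 = -3847763/2511526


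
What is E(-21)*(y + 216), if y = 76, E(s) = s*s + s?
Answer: 122640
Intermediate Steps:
E(s) = s + s² (E(s) = s² + s = s + s²)
E(-21)*(y + 216) = (-21*(1 - 21))*(76 + 216) = -21*(-20)*292 = 420*292 = 122640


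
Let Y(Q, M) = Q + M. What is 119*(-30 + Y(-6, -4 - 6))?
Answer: -5474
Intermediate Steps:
Y(Q, M) = M + Q
119*(-30 + Y(-6, -4 - 6)) = 119*(-30 + ((-4 - 6) - 6)) = 119*(-30 + (-10 - 6)) = 119*(-30 - 16) = 119*(-46) = -5474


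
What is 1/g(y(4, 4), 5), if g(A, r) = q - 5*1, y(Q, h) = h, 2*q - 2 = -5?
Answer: -2/13 ≈ -0.15385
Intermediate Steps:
q = -3/2 (q = 1 + (½)*(-5) = 1 - 5/2 = -3/2 ≈ -1.5000)
g(A, r) = -13/2 (g(A, r) = -3/2 - 5*1 = -3/2 - 5 = -13/2)
1/g(y(4, 4), 5) = 1/(-13/2) = -2/13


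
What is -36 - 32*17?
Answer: -580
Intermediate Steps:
-36 - 32*17 = -36 - 544 = -580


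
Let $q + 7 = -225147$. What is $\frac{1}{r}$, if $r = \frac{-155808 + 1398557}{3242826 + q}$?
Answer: $\frac{3017672}{1242749} \approx 2.4282$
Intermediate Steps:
$q = -225154$ ($q = -7 - 225147 = -225154$)
$r = \frac{1242749}{3017672}$ ($r = \frac{-155808 + 1398557}{3242826 - 225154} = \frac{1242749}{3017672} \approx 0.41182$)
$\frac{1}{r} = \frac{1}{\frac{1242749}{3017672}} = \frac{3017672}{1242749}$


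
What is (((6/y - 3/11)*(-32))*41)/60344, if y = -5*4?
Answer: 5166/414865 ≈ 0.012452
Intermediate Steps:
y = -20
(((6/y - 3/11)*(-32))*41)/60344 = (((6/(-20) - 3/11)*(-32))*41)/60344 = (((6*(-1/20) - 3*1/11)*(-32))*41)*(1/60344) = (((-3/10 - 3/11)*(-32))*41)*(1/60344) = (-63/110*(-32)*41)*(1/60344) = ((1008/55)*41)*(1/60344) = (41328/55)*(1/60344) = 5166/414865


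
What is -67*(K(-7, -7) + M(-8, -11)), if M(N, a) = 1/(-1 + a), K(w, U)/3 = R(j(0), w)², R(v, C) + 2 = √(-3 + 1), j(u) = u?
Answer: -4757/12 + 804*I*√2 ≈ -396.42 + 1137.0*I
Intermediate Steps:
R(v, C) = -2 + I*√2 (R(v, C) = -2 + √(-3 + 1) = -2 + √(-2) = -2 + I*√2)
K(w, U) = 3*(-2 + I*√2)²
-67*(K(-7, -7) + M(-8, -11)) = -67*((6 - 12*I*√2) + 1/(-1 - 11)) = -67*((6 - 12*I*√2) + 1/(-12)) = -67*((6 - 12*I*√2) - 1/12) = -67*(71/12 - 12*I*√2) = -4757/12 + 804*I*√2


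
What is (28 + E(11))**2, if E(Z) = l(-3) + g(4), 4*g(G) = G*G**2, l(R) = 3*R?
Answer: 1225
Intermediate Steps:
g(G) = G**3/4 (g(G) = (G*G**2)/4 = G**3/4)
E(Z) = 7 (E(Z) = 3*(-3) + (1/4)*4**3 = -9 + (1/4)*64 = -9 + 16 = 7)
(28 + E(11))**2 = (28 + 7)**2 = 35**2 = 1225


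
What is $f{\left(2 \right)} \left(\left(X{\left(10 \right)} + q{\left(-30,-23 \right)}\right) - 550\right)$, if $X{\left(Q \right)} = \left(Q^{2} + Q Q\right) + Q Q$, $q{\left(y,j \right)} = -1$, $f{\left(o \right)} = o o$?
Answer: $-1004$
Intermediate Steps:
$f{\left(o \right)} = o^{2}$
$X{\left(Q \right)} = 3 Q^{2}$ ($X{\left(Q \right)} = \left(Q^{2} + Q^{2}\right) + Q^{2} = 2 Q^{2} + Q^{2} = 3 Q^{2}$)
$f{\left(2 \right)} \left(\left(X{\left(10 \right)} + q{\left(-30,-23 \right)}\right) - 550\right) = 2^{2} \left(\left(3 \cdot 10^{2} - 1\right) - 550\right) = 4 \left(\left(3 \cdot 100 - 1\right) - 550\right) = 4 \left(\left(300 - 1\right) - 550\right) = 4 \left(299 - 550\right) = 4 \left(-251\right) = -1004$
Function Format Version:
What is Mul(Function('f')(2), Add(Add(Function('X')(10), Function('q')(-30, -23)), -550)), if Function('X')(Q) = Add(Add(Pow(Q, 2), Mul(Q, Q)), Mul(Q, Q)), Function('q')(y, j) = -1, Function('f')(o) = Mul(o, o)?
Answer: -1004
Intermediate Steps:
Function('f')(o) = Pow(o, 2)
Function('X')(Q) = Mul(3, Pow(Q, 2)) (Function('X')(Q) = Add(Add(Pow(Q, 2), Pow(Q, 2)), Pow(Q, 2)) = Add(Mul(2, Pow(Q, 2)), Pow(Q, 2)) = Mul(3, Pow(Q, 2)))
Mul(Function('f')(2), Add(Add(Function('X')(10), Function('q')(-30, -23)), -550)) = Mul(Pow(2, 2), Add(Add(Mul(3, Pow(10, 2)), -1), -550)) = Mul(4, Add(Add(Mul(3, 100), -1), -550)) = Mul(4, Add(Add(300, -1), -550)) = Mul(4, Add(299, -550)) = Mul(4, -251) = -1004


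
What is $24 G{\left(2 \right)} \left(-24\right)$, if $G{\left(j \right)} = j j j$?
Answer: $-4608$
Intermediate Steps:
$G{\left(j \right)} = j^{3}$ ($G{\left(j \right)} = j^{2} j = j^{3}$)
$24 G{\left(2 \right)} \left(-24\right) = 24 \cdot 2^{3} \left(-24\right) = 24 \cdot 8 \left(-24\right) = 192 \left(-24\right) = -4608$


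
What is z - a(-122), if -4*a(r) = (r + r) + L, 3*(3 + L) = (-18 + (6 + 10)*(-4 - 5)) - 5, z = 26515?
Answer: 79318/3 ≈ 26439.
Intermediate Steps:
L = -176/3 (L = -3 + ((-18 + (6 + 10)*(-4 - 5)) - 5)/3 = -3 + ((-18 + 16*(-9)) - 5)/3 = -3 + ((-18 - 144) - 5)/3 = -3 + (-162 - 5)/3 = -3 + (1/3)*(-167) = -3 - 167/3 = -176/3 ≈ -58.667)
a(r) = 44/3 - r/2 (a(r) = -((r + r) - 176/3)/4 = -(2*r - 176/3)/4 = -(-176/3 + 2*r)/4 = 44/3 - r/2)
z - a(-122) = 26515 - (44/3 - 1/2*(-122)) = 26515 - (44/3 + 61) = 26515 - 1*227/3 = 26515 - 227/3 = 79318/3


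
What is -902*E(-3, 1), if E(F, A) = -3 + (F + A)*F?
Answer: -2706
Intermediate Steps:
E(F, A) = -3 + F*(A + F) (E(F, A) = -3 + (A + F)*F = -3 + F*(A + F))
-902*E(-3, 1) = -902*(-3 + (-3)² + 1*(-3)) = -902*(-3 + 9 - 3) = -902*3 = -2706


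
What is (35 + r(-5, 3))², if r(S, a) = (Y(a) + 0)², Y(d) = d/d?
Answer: 1296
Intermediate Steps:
Y(d) = 1
r(S, a) = 1 (r(S, a) = (1 + 0)² = 1² = 1)
(35 + r(-5, 3))² = (35 + 1)² = 36² = 1296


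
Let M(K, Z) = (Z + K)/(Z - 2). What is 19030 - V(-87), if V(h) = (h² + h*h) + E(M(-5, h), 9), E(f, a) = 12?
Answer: 3880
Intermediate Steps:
M(K, Z) = (K + Z)/(-2 + Z)
V(h) = 12 + 2*h² (V(h) = (h² + h*h) + 12 = (h² + h²) + 12 = 2*h² + 12 = 12 + 2*h²)
19030 - V(-87) = 19030 - (12 + 2*(-87)²) = 19030 - (12 + 2*7569) = 19030 - (12 + 15138) = 19030 - 1*15150 = 19030 - 15150 = 3880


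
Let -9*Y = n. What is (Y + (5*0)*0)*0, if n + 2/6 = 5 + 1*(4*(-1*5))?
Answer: 0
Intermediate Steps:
n = -46/3 (n = -⅓ + (5 + 1*(4*(-1*5))) = -⅓ + (5 + 1*(4*(-5))) = -⅓ + (5 + 1*(-20)) = -⅓ + (5 - 20) = -⅓ - 15 = -46/3 ≈ -15.333)
Y = 46/27 (Y = -⅑*(-46/3) = 46/27 ≈ 1.7037)
(Y + (5*0)*0)*0 = (46/27 + (5*0)*0)*0 = (46/27 + 0*0)*0 = (46/27 + 0)*0 = (46/27)*0 = 0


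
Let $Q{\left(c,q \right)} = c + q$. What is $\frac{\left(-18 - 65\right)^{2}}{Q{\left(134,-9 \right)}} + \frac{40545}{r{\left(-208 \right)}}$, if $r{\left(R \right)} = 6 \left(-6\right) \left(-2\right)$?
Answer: $\frac{618237}{1000} \approx 618.24$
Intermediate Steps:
$r{\left(R \right)} = 72$ ($r{\left(R \right)} = \left(-36\right) \left(-2\right) = 72$)
$\frac{\left(-18 - 65\right)^{2}}{Q{\left(134,-9 \right)}} + \frac{40545}{r{\left(-208 \right)}} = \frac{\left(-18 - 65\right)^{2}}{134 - 9} + \frac{40545}{72} = \frac{\left(-83\right)^{2}}{125} + 40545 \cdot \frac{1}{72} = 6889 \cdot \frac{1}{125} + \frac{4505}{8} = \frac{6889}{125} + \frac{4505}{8} = \frac{618237}{1000}$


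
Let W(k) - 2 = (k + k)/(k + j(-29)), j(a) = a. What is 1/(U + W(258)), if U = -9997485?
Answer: -229/2289423091 ≈ -1.0003e-7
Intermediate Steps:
W(k) = 2 + 2*k/(-29 + k) (W(k) = 2 + (k + k)/(k - 29) = 2 + (2*k)/(-29 + k) = 2 + 2*k/(-29 + k))
1/(U + W(258)) = 1/(-9997485 + 2*(-29 + 2*258)/(-29 + 258)) = 1/(-9997485 + 2*(-29 + 516)/229) = 1/(-9997485 + 2*(1/229)*487) = 1/(-9997485 + 974/229) = 1/(-2289423091/229) = -229/2289423091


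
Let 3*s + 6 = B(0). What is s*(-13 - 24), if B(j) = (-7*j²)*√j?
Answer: 74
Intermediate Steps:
B(j) = -7*j^(5/2)
s = -2 (s = -2 + (-7*0^(5/2))/3 = -2 + (-7*0)/3 = -2 + (⅓)*0 = -2 + 0 = -2)
s*(-13 - 24) = -2*(-13 - 24) = -2*(-37) = 74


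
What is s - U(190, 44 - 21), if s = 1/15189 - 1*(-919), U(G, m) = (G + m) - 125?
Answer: 12622060/15189 ≈ 831.00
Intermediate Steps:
U(G, m) = -125 + G + m
s = 13958692/15189 (s = 1/15189 + 919 = 13958692/15189 ≈ 919.00)
s - U(190, 44 - 21) = 13958692/15189 - (-125 + 190 + (44 - 21)) = 13958692/15189 - (-125 + 190 + 23) = 13958692/15189 - 1*88 = 13958692/15189 - 88 = 12622060/15189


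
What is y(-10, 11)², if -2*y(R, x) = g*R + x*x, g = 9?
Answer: 961/4 ≈ 240.25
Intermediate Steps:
y(R, x) = -9*R/2 - x²/2 (y(R, x) = -(9*R + x*x)/2 = -(9*R + x²)/2 = -(x² + 9*R)/2 = -9*R/2 - x²/2)
y(-10, 11)² = (-9/2*(-10) - ½*11²)² = (45 - ½*121)² = (45 - 121/2)² = (-31/2)² = 961/4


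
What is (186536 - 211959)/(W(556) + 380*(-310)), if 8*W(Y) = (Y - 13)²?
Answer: 203384/647551 ≈ 0.31408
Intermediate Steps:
W(Y) = (-13 + Y)²/8 (W(Y) = (Y - 13)²/8 = (-13 + Y)²/8)
(186536 - 211959)/(W(556) + 380*(-310)) = (186536 - 211959)/((-13 + 556)²/8 + 380*(-310)) = -25423/((⅛)*543² - 117800) = -25423/((⅛)*294849 - 117800) = -25423/(294849/8 - 117800) = -25423/(-647551/8) = -25423*(-8/647551) = 203384/647551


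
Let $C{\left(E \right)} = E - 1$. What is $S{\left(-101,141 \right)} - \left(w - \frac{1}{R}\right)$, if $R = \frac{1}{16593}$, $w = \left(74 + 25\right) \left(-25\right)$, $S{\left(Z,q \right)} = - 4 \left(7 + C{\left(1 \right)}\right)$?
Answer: $19040$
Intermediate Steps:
$C{\left(E \right)} = -1 + E$
$S{\left(Z,q \right)} = -28$ ($S{\left(Z,q \right)} = - 4 \left(7 + \left(-1 + 1\right)\right) = - 4 \left(7 + 0\right) = \left(-4\right) 7 = -28$)
$w = -2475$ ($w = 99 \left(-25\right) = -2475$)
$R = \frac{1}{16593} \approx 6.0266 \cdot 10^{-5}$
$S{\left(-101,141 \right)} - \left(w - \frac{1}{R}\right) = -28 - \left(-2475 - \frac{1}{\frac{1}{16593}}\right) = -28 + \left(16593 + 2475\right) = -28 + 19068 = 19040$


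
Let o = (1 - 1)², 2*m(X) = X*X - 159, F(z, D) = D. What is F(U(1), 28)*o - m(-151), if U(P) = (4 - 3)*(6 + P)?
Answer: -11321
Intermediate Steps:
U(P) = 6 + P (U(P) = 1*(6 + P) = 6 + P)
m(X) = -159/2 + X²/2 (m(X) = (X*X - 159)/2 = (X² - 159)/2 = (-159 + X²)/2 = -159/2 + X²/2)
o = 0 (o = 0² = 0)
F(U(1), 28)*o - m(-151) = 28*0 - (-159/2 + (½)*(-151)²) = 0 - (-159/2 + (½)*22801) = 0 - (-159/2 + 22801/2) = 0 - 1*11321 = 0 - 11321 = -11321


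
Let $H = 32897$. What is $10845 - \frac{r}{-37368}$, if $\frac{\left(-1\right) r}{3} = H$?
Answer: $\frac{135052423}{12456} \approx 10842.0$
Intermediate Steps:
$r = -98691$ ($r = \left(-3\right) 32897 = -98691$)
$10845 - \frac{r}{-37368} = 10845 - - \frac{98691}{-37368} = 10845 - \left(-98691\right) \left(- \frac{1}{37368}\right) = 10845 - \frac{32897}{12456} = \frac{135052423}{12456}$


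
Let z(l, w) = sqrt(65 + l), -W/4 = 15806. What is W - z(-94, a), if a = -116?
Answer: -63224 - I*sqrt(29) ≈ -63224.0 - 5.3852*I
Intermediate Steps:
W = -63224 (W = -4*15806 = -63224)
W - z(-94, a) = -63224 - sqrt(65 - 94) = -63224 - sqrt(-29) = -63224 - I*sqrt(29)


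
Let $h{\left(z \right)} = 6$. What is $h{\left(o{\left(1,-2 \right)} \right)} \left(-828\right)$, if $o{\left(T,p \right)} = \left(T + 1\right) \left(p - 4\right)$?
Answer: $-4968$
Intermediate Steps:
$o{\left(T,p \right)} = \left(1 + T\right) \left(-4 + p\right)$
$h{\left(o{\left(1,-2 \right)} \right)} \left(-828\right) = 6 \left(-828\right) = -4968$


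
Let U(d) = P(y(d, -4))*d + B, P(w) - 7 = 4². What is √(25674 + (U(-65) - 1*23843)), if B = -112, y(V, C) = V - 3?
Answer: 4*√14 ≈ 14.967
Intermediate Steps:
y(V, C) = -3 + V
P(w) = 23 (P(w) = 7 + 4² = 7 + 16 = 23)
U(d) = -112 + 23*d (U(d) = 23*d - 112 = -112 + 23*d)
√(25674 + (U(-65) - 1*23843)) = √(25674 + ((-112 + 23*(-65)) - 1*23843)) = √(25674 + ((-112 - 1495) - 23843)) = √(25674 + (-1607 - 23843)) = √(25674 - 25450) = √224 = 4*√14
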